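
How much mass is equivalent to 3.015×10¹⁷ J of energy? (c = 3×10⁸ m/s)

From E = mc², we get m = E/c²
c² = (3×10⁸)² = 9×10¹⁶ m²/s²
m = 3.015×10¹⁷ / 9×10¹⁶ = 3.350 kg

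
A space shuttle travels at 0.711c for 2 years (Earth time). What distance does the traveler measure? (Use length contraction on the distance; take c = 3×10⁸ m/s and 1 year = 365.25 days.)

Earth distance: d = v × t = 0.711c × 2 yr = 1.34625×10¹⁶ m
γ = 1.42209
d' = d/γ = 1.34625×10¹⁶/1.42209 = 9.467×10¹⁵ m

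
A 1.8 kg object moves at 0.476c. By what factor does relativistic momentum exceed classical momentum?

p_rel = γmv, p_class = mv
Ratio = γ = 1/√(1 - 0.476²) = 1.137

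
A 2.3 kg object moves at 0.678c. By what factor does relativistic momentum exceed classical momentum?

p_rel = γmv, p_class = mv
Ratio = γ = 1/√(1 - 0.678²) = 1.360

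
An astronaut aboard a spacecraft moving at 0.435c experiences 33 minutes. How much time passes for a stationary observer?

Proper time Δt₀ = 33 minutes
γ = 1/√(1 - 0.435²) = 1.1106
Δt = γΔt₀ = 1.1106 × 33 = 36.65 minutes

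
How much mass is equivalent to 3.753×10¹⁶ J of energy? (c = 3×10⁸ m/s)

From E = mc², we get m = E/c²
c² = (3×10⁸)² = 9×10¹⁶ m²/s²
m = 3.753×10¹⁶ / 9×10¹⁶ = 0.4170 kg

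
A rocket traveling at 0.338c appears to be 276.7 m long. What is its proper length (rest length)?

Contracted length L = 276.7 m
γ = 1/√(1 - 0.338²) = 1.0625
L₀ = γL = 1.0625 × 276.7 = 294.0 m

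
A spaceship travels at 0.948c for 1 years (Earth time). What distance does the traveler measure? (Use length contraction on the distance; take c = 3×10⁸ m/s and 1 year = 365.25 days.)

Earth distance: d = v × t = 0.948c × 1 yr = 8.975×10¹⁵ m
γ = 3.142
d' = d/γ = 8.975×10¹⁵/3.142 = 2.856×10¹⁵ m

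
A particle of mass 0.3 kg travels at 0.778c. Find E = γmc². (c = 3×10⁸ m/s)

γ = 1/√(1 - 0.778²) = 1.592
mc² = 0.3 × (3×10⁸)² = 2.700×10¹⁶ J
E = γmc² = 1.592 × 2.700×10¹⁶ = 4.298×10¹⁶ J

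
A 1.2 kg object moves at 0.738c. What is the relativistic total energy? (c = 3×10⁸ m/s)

γ = 1/√(1 - 0.738²) = 1.4819
mc² = 1.2 × (3×10⁸)² = 1.080×10¹⁷ J
E = γmc² = 1.4819 × 1.080×10¹⁷ = 1.600×10¹⁷ J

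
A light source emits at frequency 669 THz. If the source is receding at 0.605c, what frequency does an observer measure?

β = v/c = 0.605
(1-β)/(1+β) = 0.395/1.605 = 0.2461
Doppler factor = √(0.2461) = 0.4961
f_obs = 669 × 0.4961 = 331.9 THz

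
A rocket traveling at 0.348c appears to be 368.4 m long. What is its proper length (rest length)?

Contracted length L = 368.4 m
γ = 1/√(1 - 0.348²) = 1.0667
L₀ = γL = 1.0667 × 368.4 = 393.0 m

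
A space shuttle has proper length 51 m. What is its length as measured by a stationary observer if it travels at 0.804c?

Proper length L₀ = 51 m
γ = 1/√(1 - 0.804²) = 1.6817
L = L₀/γ = 51/1.6817 = 30.33 m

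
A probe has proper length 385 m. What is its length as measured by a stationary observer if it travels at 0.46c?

Proper length L₀ = 385 m
γ = 1/√(1 - 0.46²) = 1.12623
L = L₀/γ = 385/1.12623 = 341.8 m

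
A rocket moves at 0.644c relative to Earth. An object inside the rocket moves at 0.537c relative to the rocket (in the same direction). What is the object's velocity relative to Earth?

u = (u' + v)/(1 + u'v/c²)
Numerator: 0.537 + 0.644 = 1.181
Denominator: 1 + 0.345828 = 1.345828
u = 1.181/1.345828 = 0.8775c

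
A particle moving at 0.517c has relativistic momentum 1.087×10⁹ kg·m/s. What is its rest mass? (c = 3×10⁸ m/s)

γ = 1/√(1 - 0.517²) = 1.1682
v = 0.517 × 3×10⁸ = 1.551×10⁸ m/s
m = p/(γv) = 1.087×10⁹/(1.1682 × 1.551×10⁸) = 5.999 kg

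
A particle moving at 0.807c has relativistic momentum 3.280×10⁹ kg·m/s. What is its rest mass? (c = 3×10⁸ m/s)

γ = 1/√(1 - 0.807²) = 1.6933
v = 0.807 × 3×10⁸ = 2.421×10⁸ m/s
m = p/(γv) = 3.280×10⁹/(1.6933 × 2.421×10⁸) = 8.001 kg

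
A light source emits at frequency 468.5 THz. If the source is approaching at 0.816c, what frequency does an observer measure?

β = v/c = 0.816
(1+β)/(1-β) = 1.816/0.184 = 9.870
Doppler factor = √(9.870) = 3.142
f_obs = 468.5 × 3.142 = 1472 THz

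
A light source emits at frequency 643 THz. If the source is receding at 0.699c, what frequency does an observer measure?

β = v/c = 0.699
(1-β)/(1+β) = 0.301/1.699 = 0.17716
Doppler factor = √(0.17716) = 0.4209
f_obs = 643 × 0.4209 = 270.6 THz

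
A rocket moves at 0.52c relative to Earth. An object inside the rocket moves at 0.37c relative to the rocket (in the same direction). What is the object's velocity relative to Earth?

u = (u' + v)/(1 + u'v/c²)
Numerator: 0.37 + 0.52 = 0.89
Denominator: 1 + 0.1924 = 1.1924
u = 0.89/1.1924 = 0.7464c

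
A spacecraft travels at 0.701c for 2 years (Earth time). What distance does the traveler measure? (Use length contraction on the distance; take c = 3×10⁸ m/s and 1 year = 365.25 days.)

Earth distance: d = v × t = 0.701c × 2 yr = 1.3273×10¹⁶ m
γ = 1.4022
d' = d/γ = 1.3273×10¹⁶/1.4022 = 9.466×10¹⁵ m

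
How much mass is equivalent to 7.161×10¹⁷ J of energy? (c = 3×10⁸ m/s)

From E = mc², we get m = E/c²
c² = (3×10⁸)² = 9×10¹⁶ m²/s²
m = 7.161×10¹⁷ / 9×10¹⁶ = 7.957 kg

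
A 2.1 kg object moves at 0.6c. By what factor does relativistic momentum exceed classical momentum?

p_rel = γmv, p_class = mv
Ratio = γ = 1/√(1 - 0.6²) = 1.250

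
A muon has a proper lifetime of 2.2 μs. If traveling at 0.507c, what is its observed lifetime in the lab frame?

Proper lifetime τ₀ = 2.2 μs
γ = 1/√(1 - 0.507²) = 1.160
τ = γτ₀ = 1.160 × 2.2 μs = 2.552 μs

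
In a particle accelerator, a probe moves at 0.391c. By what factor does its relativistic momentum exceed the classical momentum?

p_rel = γmv, p_class = mv
Ratio = γ = 1/√(1 - 0.391²)
= 1/√(0.847119) = 1.086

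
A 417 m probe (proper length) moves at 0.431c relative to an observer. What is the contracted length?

Proper length L₀ = 417 m
γ = 1/√(1 - 0.431²) = 1.1082
L = L₀/γ = 417/1.1082 = 376.3 m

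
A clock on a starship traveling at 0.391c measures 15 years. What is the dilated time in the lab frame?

Proper time Δt₀ = 15 years
γ = 1/√(1 - 0.391²) = 1.0865
Δt = γΔt₀ = 1.0865 × 15 = 16.30 years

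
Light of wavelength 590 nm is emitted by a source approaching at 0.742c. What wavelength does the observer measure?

β = 0.742
Wavelength Doppler factor = √(0.258/1.742) = √(0.1481) = 0.38484
λ_obs = 590 × 0.38484 = 227.1 nm (blueshift)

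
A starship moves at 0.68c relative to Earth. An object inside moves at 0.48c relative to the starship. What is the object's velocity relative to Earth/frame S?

u = (u' + v)/(1 + u'v/c²)
Numerator: 0.48 + 0.68 = 1.16
Denominator: 1 + 0.3264 = 1.3264
u = 1.16/1.3264 = 0.8745c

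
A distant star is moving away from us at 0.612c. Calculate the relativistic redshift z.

β = 0.612
(1+β)/(1-β) = 1.612/0.388 = 4.155
√(4.155) = 2.038
z = 2.038 - 1 = 1.038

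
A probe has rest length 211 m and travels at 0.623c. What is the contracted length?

Proper length L₀ = 211 m
γ = 1/√(1 - 0.623²) = 1.27841
L = L₀/γ = 211/1.27841 = 165.0 m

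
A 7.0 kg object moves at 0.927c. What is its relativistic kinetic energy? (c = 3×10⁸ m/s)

γ = 1/√(1 - 0.927²) = 2.666
γ - 1 = 1.666
KE = (γ-1)mc² = 1.666 × 7.0 × (3×10⁸)² = 1.050×10¹⁸ J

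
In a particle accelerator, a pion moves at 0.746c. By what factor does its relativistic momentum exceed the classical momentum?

p_rel = γmv, p_class = mv
Ratio = γ = 1/√(1 - 0.746²)
= 1/√(0.443484) = 1.502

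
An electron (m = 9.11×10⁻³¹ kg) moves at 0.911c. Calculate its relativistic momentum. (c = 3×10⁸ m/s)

γ = 1/√(1 - 0.911²) = 2.4248
v = 0.911 × 3×10⁸ = 2.733×10⁸ m/s
p = γmv = 2.4248 × 9.11×10⁻³¹ × 2.733×10⁸ = 6.037×10⁻²² kg·m/s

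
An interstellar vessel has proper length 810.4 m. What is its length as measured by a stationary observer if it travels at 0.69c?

Proper length L₀ = 810.4 m
γ = 1/√(1 - 0.69²) = 1.3816
L = L₀/γ = 810.4/1.3816 = 586.6 m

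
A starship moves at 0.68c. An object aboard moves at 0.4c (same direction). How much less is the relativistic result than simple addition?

Classical: u' + v = 0.4 + 0.68 = 1.08c
Relativistic: u = (0.4 + 0.68)/(1 + 0.272) = 1.08/1.272 = 0.8491c
Difference: 1.08 - 0.8491 = 0.2309c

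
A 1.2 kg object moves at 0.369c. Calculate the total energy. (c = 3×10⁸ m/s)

γ = 1/√(1 - 0.369²) = 1.076
mc² = 1.2 × (3×10⁸)² = 1.080×10¹⁷ J
E = γmc² = 1.076 × 1.080×10¹⁷ = 1.162×10¹⁷ J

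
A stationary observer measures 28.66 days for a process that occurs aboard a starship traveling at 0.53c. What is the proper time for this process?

Dilated time Δt = 28.66 days
γ = 1/√(1 - 0.53²) = 1.1792
Δt₀ = Δt/γ = 28.66/1.1792 = 24.30 days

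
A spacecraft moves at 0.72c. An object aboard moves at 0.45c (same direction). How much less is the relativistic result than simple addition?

Classical: u' + v = 0.45 + 0.72 = 1.17c
Relativistic: u = (0.45 + 0.72)/(1 + 0.324) = 1.17/1.324 = 0.8837c
Difference: 1.17 - 0.8837 = 0.2863c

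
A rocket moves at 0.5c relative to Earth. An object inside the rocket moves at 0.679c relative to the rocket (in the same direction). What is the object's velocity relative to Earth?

u = (u' + v)/(1 + u'v/c²)
Numerator: 0.679 + 0.5 = 1.179
Denominator: 1 + 0.3395 = 1.3395
u = 1.179/1.3395 = 0.8802c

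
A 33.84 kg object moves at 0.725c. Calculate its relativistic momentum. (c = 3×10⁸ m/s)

γ = 1/√(1 - 0.725²) = 1.452
v = 0.725 × 3×10⁸ = 2.175×10⁸ m/s
p = γmv = 1.452 × 33.84 × 2.175×10⁸ = 1.069×10¹⁰ kg·m/s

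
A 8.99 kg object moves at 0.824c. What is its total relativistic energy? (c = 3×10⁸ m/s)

γ = 1/√(1 - 0.824²) = 1.765
mc² = 8.99 × (3×10⁸)² = 8.091×10¹⁷ J
E = γmc² = 1.765 × 8.091×10¹⁷ = 1.428×10¹⁸ J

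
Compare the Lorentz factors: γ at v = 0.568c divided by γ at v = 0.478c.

γ₁ = 1/√(1 - 0.568²) = 1.2150
γ₂ = 1/√(1 - 0.478²) = 1.1385
γ₁/γ₂ = 1.2150/1.1385 = 1.067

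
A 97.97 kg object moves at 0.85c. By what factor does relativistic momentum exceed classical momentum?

p_rel = γmv, p_class = mv
Ratio = γ = 1/√(1 - 0.85²) = 1.898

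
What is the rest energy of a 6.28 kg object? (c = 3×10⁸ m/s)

c² = (3×10⁸)² = 9.000×10¹⁶ m²/s²
E₀ = mc² = 6.28 × 9.000×10¹⁶ = 5.652×10¹⁷ J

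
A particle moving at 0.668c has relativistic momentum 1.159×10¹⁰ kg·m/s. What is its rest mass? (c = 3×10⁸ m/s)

γ = 1/√(1 - 0.668²) = 1.3438
v = 0.668 × 3×10⁸ = 2.004×10⁸ m/s
m = p/(γv) = 1.159×10¹⁰/(1.3438 × 2.004×10⁸) = 43.04 kg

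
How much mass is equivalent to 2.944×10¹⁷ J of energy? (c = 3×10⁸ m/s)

From E = mc², we get m = E/c²
c² = (3×10⁸)² = 9×10¹⁶ m²/s²
m = 2.944×10¹⁷ / 9×10¹⁶ = 3.271 kg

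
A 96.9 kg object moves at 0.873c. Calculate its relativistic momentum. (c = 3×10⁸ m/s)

γ = 1/√(1 - 0.873²) = 2.050
v = 0.873 × 3×10⁸ = 2.619×10⁸ m/s
p = γmv = 2.050 × 96.9 × 2.619×10⁸ = 5.203×10¹⁰ kg·m/s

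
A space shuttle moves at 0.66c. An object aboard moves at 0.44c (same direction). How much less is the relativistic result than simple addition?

Classical: u' + v = 0.44 + 0.66 = 1.1c
Relativistic: u = (0.44 + 0.66)/(1 + 0.2904) = 1.1/1.2904 = 0.8524c
Difference: 1.1 - 0.8524 = 0.2476c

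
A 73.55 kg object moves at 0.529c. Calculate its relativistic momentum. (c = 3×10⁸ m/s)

γ = 1/√(1 - 0.529²) = 1.178
v = 0.529 × 3×10⁸ = 1.587×10⁸ m/s
p = γmv = 1.178 × 73.55 × 1.587×10⁸ = 1.375×10¹⁰ kg·m/s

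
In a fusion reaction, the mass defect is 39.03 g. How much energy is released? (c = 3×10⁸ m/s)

Convert mass defect: Δm = 39.03 g = 0.03903 kg
E = Δm·c² = 0.03903 × (3×10⁸)²
= 0.03903 × 9×10¹⁶ = 3.513×10¹⁵ J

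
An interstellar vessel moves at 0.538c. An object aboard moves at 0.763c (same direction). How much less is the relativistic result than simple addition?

Classical: u' + v = 0.763 + 0.538 = 1.301c
Relativistic: u = (0.763 + 0.538)/(1 + 0.410494) = 1.301/1.410494 = 0.9224c
Difference: 1.301 - 0.9224 = 0.3786c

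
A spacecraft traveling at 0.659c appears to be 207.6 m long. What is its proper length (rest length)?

Contracted length L = 207.6 m
γ = 1/√(1 - 0.659²) = 1.3295
L₀ = γL = 1.3295 × 207.6 = 276.0 m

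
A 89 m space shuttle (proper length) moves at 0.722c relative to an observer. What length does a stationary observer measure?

Proper length L₀ = 89 m
γ = 1/√(1 - 0.722²) = 1.4453
L = L₀/γ = 89/1.4453 = 61.58 m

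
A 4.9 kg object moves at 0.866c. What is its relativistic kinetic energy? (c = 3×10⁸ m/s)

γ = 1/√(1 - 0.866²) = 1.9998
γ - 1 = 0.9998
KE = (γ-1)mc² = 0.9998 × 4.9 × (3×10⁸)² = 4.409×10¹⁷ J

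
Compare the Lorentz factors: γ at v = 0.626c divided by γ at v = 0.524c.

γ₁ = 1/√(1 - 0.626²) = 1.282
γ₂ = 1/√(1 - 0.524²) = 1.174
γ₁/γ₂ = 1.282/1.174 = 1.092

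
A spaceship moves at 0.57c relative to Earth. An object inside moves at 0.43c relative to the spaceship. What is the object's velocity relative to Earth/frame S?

u = (u' + v)/(1 + u'v/c²)
Numerator: 0.43 + 0.57 = 1
Denominator: 1 + 0.2451 = 1.2451
u = 1/1.2451 = 0.8031c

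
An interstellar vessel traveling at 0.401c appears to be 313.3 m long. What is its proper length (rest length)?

Contracted length L = 313.3 m
γ = 1/√(1 - 0.401²) = 1.0916
L₀ = γL = 1.0916 × 313.3 = 342.0 m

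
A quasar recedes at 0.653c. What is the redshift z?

β = 0.653
(1+β)/(1-β) = 1.653/0.347 = 4.764
√(4.764) = 2.183
z = 2.183 - 1 = 1.183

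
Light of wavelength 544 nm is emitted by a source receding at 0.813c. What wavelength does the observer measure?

β = 0.813
Wavelength Doppler factor = √(1.813/0.187) = √(9.695) = 3.114
λ_obs = 544 × 3.114 = 1694 nm (redshift)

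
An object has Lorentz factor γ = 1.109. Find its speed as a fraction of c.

From γ = 1/√(1 - v²/c²):
1/γ² = 1/1.109² = 0.8131
v²/c² = 1 - 0.8131 = 0.1869
v/c = √(0.1869) = 0.4323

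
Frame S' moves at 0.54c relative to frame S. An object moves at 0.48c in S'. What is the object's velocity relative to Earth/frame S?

u = (u' + v)/(1 + u'v/c²)
Numerator: 0.48 + 0.54 = 1.02
Denominator: 1 + 0.2592 = 1.2592
u = 1.02/1.2592 = 0.8100c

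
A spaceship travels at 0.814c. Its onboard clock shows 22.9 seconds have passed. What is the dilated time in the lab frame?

Proper time Δt₀ = 22.9 seconds
γ = 1/√(1 - 0.814²) = 1.7216
Δt = γΔt₀ = 1.7216 × 22.9 = 39.42 seconds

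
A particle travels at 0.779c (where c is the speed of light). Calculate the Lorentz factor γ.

v/c = 0.779, so (v/c)² = 0.606841
1 - (v/c)² = 0.393159
γ = 1/√(0.393159) = 1.595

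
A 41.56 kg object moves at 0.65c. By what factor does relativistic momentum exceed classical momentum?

p_rel = γmv, p_class = mv
Ratio = γ = 1/√(1 - 0.65²) = 1.316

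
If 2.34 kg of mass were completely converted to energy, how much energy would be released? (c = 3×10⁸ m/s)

Using E = mc²:
c² = (3×10⁸)² = 9×10¹⁶ m²/s²
E = 2.34 × 9×10¹⁶ = 2.106×10¹⁷ J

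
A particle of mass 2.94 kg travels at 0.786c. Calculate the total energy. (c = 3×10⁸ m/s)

γ = 1/√(1 - 0.786²) = 1.6175
mc² = 2.94 × (3×10⁸)² = 2.646×10¹⁷ J
E = γmc² = 1.6175 × 2.646×10¹⁷ = 4.280×10¹⁷ J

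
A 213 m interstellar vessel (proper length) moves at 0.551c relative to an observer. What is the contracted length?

Proper length L₀ = 213 m
γ = 1/√(1 - 0.551²) = 1.198315
L = L₀/γ = 213/1.198315 = 177.7 m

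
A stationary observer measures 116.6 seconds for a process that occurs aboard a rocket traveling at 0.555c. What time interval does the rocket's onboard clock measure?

Dilated time Δt = 116.6 seconds
γ = 1/√(1 - 0.555²) = 1.20214
Δt₀ = Δt/γ = 116.6/1.20214 = 96.99 seconds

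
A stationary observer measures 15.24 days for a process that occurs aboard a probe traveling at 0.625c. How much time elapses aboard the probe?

Dilated time Δt = 15.24 days
γ = 1/√(1 - 0.625²) = 1.281
Δt₀ = Δt/γ = 15.24/1.281 = 11.90 days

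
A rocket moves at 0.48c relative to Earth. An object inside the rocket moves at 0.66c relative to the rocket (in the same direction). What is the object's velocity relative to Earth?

u = (u' + v)/(1 + u'v/c²)
Numerator: 0.66 + 0.48 = 1.14
Denominator: 1 + 0.3168 = 1.3168
u = 1.14/1.3168 = 0.8657c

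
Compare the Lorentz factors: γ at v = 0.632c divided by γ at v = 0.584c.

γ₁ = 1/√(1 - 0.632²) = 1.290
γ₂ = 1/√(1 - 0.584²) = 1.232
γ₁/γ₂ = 1.290/1.232 = 1.047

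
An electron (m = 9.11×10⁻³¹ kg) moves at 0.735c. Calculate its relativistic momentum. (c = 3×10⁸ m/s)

γ = 1/√(1 - 0.735²) = 1.47478
v = 0.735 × 3×10⁸ = 2.205×10⁸ m/s
p = γmv = 1.47478 × 9.11×10⁻³¹ × 2.205×10⁸ = 2.962×10⁻²² kg·m/s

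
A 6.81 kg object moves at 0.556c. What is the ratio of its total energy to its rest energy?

E = γmc², E₀ = mc²
E/E₀ = γ = 1/√(1 - 0.556²) = 1.203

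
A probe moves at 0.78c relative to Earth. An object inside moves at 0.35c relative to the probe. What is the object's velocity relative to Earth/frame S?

u = (u' + v)/(1 + u'v/c²)
Numerator: 0.35 + 0.78 = 1.13
Denominator: 1 + 0.273 = 1.273
u = 1.13/1.273 = 0.8877c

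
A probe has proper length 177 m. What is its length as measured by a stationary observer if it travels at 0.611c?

Proper length L₀ = 177 m
γ = 1/√(1 - 0.611²) = 1.263
L = L₀/γ = 177/1.263 = 140.1 m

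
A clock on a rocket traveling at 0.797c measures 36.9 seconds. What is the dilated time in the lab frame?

Proper time Δt₀ = 36.9 seconds
γ = 1/√(1 - 0.797²) = 1.65569
Δt = γΔt₀ = 1.65569 × 36.9 = 61.09 seconds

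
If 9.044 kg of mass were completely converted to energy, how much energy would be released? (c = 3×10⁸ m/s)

Using E = mc²:
c² = (3×10⁸)² = 9×10¹⁶ m²/s²
E = 9.044 × 9×10¹⁶ = 8.140×10¹⁷ J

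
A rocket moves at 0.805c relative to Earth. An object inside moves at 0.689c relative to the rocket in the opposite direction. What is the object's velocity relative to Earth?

Object's velocity in rocket frame is u' = -0.689c
u = (u' + v)/(1 + u'v/c²) = (v - 0.689)/(1 - 0.689·v/c²)
Numerator: 0.805 - 0.689 = 0.116
Denominator: 1 - 0.554645 = 0.445355
u = 0.116/0.445355 = 0.2605c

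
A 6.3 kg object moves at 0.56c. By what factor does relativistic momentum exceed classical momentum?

p_rel = γmv, p_class = mv
Ratio = γ = 1/√(1 - 0.56²) = 1.207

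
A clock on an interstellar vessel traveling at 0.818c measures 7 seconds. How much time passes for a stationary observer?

Proper time Δt₀ = 7 seconds
γ = 1/√(1 - 0.818²) = 1.738
Δt = γΔt₀ = 1.738 × 7 = 12.17 seconds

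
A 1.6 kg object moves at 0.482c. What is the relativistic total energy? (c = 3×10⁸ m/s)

γ = 1/√(1 - 0.482²) = 1.14133
mc² = 1.6 × (3×10⁸)² = 1.440×10¹⁷ J
E = γmc² = 1.14133 × 1.440×10¹⁷ = 1.644×10¹⁷ J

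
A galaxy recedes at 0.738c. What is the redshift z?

β = 0.738
(1+β)/(1-β) = 1.738/0.262 = 6.634
√(6.634) = 2.576
z = 2.576 - 1 = 1.576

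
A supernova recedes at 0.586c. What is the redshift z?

β = 0.586
(1+β)/(1-β) = 1.586/0.414 = 3.831
√(3.831) = 1.9573
z = 1.9573 - 1 = 0.9573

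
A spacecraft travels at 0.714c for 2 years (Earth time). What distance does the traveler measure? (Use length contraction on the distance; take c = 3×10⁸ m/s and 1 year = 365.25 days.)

Earth distance: d = v × t = 0.714c × 2 yr = 1.3519×10¹⁶ m
γ = 1.4283
d' = d/γ = 1.3519×10¹⁶/1.4283 = 9.465×10¹⁵ m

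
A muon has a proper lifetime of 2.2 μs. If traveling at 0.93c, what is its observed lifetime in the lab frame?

Proper lifetime τ₀ = 2.2 μs
γ = 1/√(1 - 0.93²) = 2.7206
τ = γτ₀ = 2.7206 × 2.2 μs = 5.985 μs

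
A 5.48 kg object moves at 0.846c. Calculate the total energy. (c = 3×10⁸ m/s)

γ = 1/√(1 - 0.846²) = 1.8755
mc² = 5.48 × (3×10⁸)² = 4.932×10¹⁷ J
E = γmc² = 1.8755 × 4.932×10¹⁷ = 9.250×10¹⁷ J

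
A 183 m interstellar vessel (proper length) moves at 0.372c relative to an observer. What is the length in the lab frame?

Proper length L₀ = 183 m
γ = 1/√(1 - 0.372²) = 1.077
L = L₀/γ = 183/1.077 = 169.9 m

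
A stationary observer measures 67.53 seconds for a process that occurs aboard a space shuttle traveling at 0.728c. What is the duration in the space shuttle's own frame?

Dilated time Δt = 67.53 seconds
γ = 1/√(1 - 0.728²) = 1.4586
Δt₀ = Δt/γ = 67.53/1.4586 = 46.30 seconds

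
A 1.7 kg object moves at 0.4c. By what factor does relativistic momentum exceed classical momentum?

p_rel = γmv, p_class = mv
Ratio = γ = 1/√(1 - 0.4²) = 1.091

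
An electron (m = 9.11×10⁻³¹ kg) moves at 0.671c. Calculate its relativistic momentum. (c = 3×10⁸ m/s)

γ = 1/√(1 - 0.671²) = 1.3487
v = 0.671 × 3×10⁸ = 2.013×10⁸ m/s
p = γmv = 1.3487 × 9.11×10⁻³¹ × 2.013×10⁸ = 2.473×10⁻²² kg·m/s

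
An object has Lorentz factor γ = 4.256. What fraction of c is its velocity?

From γ = 1/√(1 - v²/c²):
1/γ² = 1/4.256² = 0.05521
v²/c² = 1 - 0.05521 = 0.9448
v/c = √(0.9448) = 0.9720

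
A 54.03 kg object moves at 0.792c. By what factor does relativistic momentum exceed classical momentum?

p_rel = γmv, p_class = mv
Ratio = γ = 1/√(1 - 0.792²) = 1.638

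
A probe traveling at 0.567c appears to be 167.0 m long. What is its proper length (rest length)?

Contracted length L = 167.0 m
γ = 1/√(1 - 0.567²) = 1.214
L₀ = γL = 1.214 × 167.0 = 202.7 m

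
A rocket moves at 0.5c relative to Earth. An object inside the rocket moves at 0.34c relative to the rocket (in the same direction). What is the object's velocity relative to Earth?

u = (u' + v)/(1 + u'v/c²)
Numerator: 0.34 + 0.5 = 0.84
Denominator: 1 + 0.17 = 1.17
u = 0.84/1.17 = 0.7179c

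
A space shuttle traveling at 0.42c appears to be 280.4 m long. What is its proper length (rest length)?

Contracted length L = 280.4 m
γ = 1/√(1 - 0.42²) = 1.102
L₀ = γL = 1.102 × 280.4 = 309.0 m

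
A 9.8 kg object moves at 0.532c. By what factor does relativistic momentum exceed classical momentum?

p_rel = γmv, p_class = mv
Ratio = γ = 1/√(1 - 0.532²) = 1.181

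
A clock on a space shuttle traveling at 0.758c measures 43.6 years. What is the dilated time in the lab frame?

Proper time Δt₀ = 43.6 years
γ = 1/√(1 - 0.758²) = 1.533144
Δt = γΔt₀ = 1.533144 × 43.6 = 66.85 years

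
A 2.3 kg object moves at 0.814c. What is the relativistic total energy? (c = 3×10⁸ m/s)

γ = 1/√(1 - 0.814²) = 1.7216
mc² = 2.3 × (3×10⁸)² = 2.070×10¹⁷ J
E = γmc² = 1.7216 × 2.070×10¹⁷ = 3.564×10¹⁷ J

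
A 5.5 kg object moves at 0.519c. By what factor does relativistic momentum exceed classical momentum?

p_rel = γmv, p_class = mv
Ratio = γ = 1/√(1 - 0.519²) = 1.170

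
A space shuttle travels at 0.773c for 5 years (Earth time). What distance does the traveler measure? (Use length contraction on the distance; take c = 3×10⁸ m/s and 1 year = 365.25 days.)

Earth distance: d = v × t = 0.773c × 5 yr = 3.6591×10¹⁶ m
γ = 1.5763
d' = d/γ = 3.6591×10¹⁶/1.5763 = 2.321×10¹⁶ m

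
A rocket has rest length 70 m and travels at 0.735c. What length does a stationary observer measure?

Proper length L₀ = 70 m
γ = 1/√(1 - 0.735²) = 1.475
L = L₀/γ = 70/1.475 = 47.46 m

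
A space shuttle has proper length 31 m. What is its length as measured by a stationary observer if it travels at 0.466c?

Proper length L₀ = 31 m
γ = 1/√(1 - 0.466²) = 1.130
L = L₀/γ = 31/1.130 = 27.43 m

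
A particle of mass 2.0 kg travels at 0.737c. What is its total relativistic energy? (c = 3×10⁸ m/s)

γ = 1/√(1 - 0.737²) = 1.4795
mc² = 2.0 × (3×10⁸)² = 1.800×10¹⁷ J
E = γmc² = 1.4795 × 1.800×10¹⁷ = 2.663×10¹⁷ J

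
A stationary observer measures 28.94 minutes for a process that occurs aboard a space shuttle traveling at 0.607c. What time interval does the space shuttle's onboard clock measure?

Dilated time Δt = 28.94 minutes
γ = 1/√(1 - 0.607²) = 1.258
Δt₀ = Δt/γ = 28.94/1.258 = 23.00 minutes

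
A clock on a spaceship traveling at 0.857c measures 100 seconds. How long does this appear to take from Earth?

Proper time Δt₀ = 100 seconds
γ = 1/√(1 - 0.857²) = 1.941
Δt = γΔt₀ = 1.941 × 100 = 194.1 seconds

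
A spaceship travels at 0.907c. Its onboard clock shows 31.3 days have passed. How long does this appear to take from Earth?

Proper time Δt₀ = 31.3 days
γ = 1/√(1 - 0.907²) = 2.3746
Δt = γΔt₀ = 2.3746 × 31.3 = 74.32 days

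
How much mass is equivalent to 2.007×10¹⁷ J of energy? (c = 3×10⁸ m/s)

From E = mc², we get m = E/c²
c² = (3×10⁸)² = 9×10¹⁶ m²/s²
m = 2.007×10¹⁷ / 9×10¹⁶ = 2.230 kg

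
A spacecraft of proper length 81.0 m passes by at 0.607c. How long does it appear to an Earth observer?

Proper length L₀ = 81.0 m
γ = 1/√(1 - 0.607²) = 1.2583
L = L₀/γ = 81.0/1.2583 = 64.37 m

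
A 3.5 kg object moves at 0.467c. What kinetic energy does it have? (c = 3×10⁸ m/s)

γ = 1/√(1 - 0.467²) = 1.1309
γ - 1 = 0.1309
KE = (γ-1)mc² = 0.1309 × 3.5 × (3×10⁸)² = 4.123×10¹⁶ J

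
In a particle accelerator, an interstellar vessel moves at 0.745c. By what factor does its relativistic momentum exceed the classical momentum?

p_rel = γmv, p_class = mv
Ratio = γ = 1/√(1 - 0.745²)
= 1/√(0.444975) = 1.499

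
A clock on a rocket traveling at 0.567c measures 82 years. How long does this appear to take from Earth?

Proper time Δt₀ = 82 years
γ = 1/√(1 - 0.567²) = 1.214
Δt = γΔt₀ = 1.214 × 82 = 99.55 years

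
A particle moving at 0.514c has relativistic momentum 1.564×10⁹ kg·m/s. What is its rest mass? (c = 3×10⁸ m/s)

γ = 1/√(1 - 0.514²) = 1.1658
v = 0.514 × 3×10⁸ = 1.542×10⁸ m/s
m = p/(γv) = 1.564×10⁹/(1.1658 × 1.542×10⁸) = 8.700 kg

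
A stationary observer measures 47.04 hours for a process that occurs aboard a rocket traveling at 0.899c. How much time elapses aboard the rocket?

Dilated time Δt = 47.04 hours
γ = 1/√(1 - 0.899²) = 2.283
Δt₀ = Δt/γ = 47.04/2.283 = 20.60 hours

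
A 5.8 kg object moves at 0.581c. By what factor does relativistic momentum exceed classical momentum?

p_rel = γmv, p_class = mv
Ratio = γ = 1/√(1 - 0.581²) = 1.229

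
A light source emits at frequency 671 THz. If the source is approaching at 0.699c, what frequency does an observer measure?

β = v/c = 0.699
(1+β)/(1-β) = 1.699/0.301 = 5.645
Doppler factor = √(5.645) = 2.376
f_obs = 671 × 2.376 = 1594 THz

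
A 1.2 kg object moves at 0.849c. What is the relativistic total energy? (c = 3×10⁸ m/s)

γ = 1/√(1 - 0.849²) = 1.893
mc² = 1.2 × (3×10⁸)² = 1.080×10¹⁷ J
E = γmc² = 1.893 × 1.080×10¹⁷ = 2.044×10¹⁷ J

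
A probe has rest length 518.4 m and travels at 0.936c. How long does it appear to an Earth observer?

Proper length L₀ = 518.4 m
γ = 1/√(1 - 0.936²) = 2.841
L = L₀/γ = 518.4/2.841 = 182.5 m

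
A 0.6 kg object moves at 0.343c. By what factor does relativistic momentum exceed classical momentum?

p_rel = γmv, p_class = mv
Ratio = γ = 1/√(1 - 0.343²) = 1.065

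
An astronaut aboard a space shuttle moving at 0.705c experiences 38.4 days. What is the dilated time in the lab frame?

Proper time Δt₀ = 38.4 days
γ = 1/√(1 - 0.705²) = 1.410
Δt = γΔt₀ = 1.410 × 38.4 = 54.14 days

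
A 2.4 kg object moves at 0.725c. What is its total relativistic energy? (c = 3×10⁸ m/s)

γ = 1/√(1 - 0.725²) = 1.452
mc² = 2.4 × (3×10⁸)² = 2.160×10¹⁷ J
E = γmc² = 1.452 × 2.160×10¹⁷ = 3.136×10¹⁷ J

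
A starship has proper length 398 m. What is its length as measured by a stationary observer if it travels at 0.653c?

Proper length L₀ = 398 m
γ = 1/√(1 - 0.653²) = 1.3204
L = L₀/γ = 398/1.3204 = 301.4 m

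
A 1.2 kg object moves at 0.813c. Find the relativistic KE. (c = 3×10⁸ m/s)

γ = 1/√(1 - 0.813²) = 1.7174
γ - 1 = 0.7174
KE = (γ-1)mc² = 0.7174 × 1.2 × (3×10⁸)² = 7.748×10¹⁶ J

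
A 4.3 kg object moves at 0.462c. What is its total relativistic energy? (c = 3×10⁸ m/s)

γ = 1/√(1 - 0.462²) = 1.12755
mc² = 4.3 × (3×10⁸)² = 3.870×10¹⁷ J
E = γmc² = 1.12755 × 3.870×10¹⁷ = 4.364×10¹⁷ J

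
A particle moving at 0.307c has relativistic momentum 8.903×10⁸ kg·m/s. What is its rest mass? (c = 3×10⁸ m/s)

γ = 1/√(1 - 0.307²) = 1.0507
v = 0.307 × 3×10⁸ = 9.210×10⁷ m/s
m = p/(γv) = 8.903×10⁸/(1.0507 × 9.210×10⁷) = 9.200 kg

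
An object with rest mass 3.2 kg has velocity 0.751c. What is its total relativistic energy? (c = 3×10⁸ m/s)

γ = 1/√(1 - 0.751²) = 1.5145
mc² = 3.2 × (3×10⁸)² = 2.880×10¹⁷ J
E = γmc² = 1.5145 × 2.880×10¹⁷ = 4.362×10¹⁷ J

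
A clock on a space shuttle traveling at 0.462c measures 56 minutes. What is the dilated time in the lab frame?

Proper time Δt₀ = 56 minutes
γ = 1/√(1 - 0.462²) = 1.1275
Δt = γΔt₀ = 1.1275 × 56 = 63.14 minutes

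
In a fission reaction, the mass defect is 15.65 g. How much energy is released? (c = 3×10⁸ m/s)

Convert mass defect: Δm = 15.65 g = 0.01565 kg
E = Δm·c² = 0.01565 × (3×10⁸)²
= 0.01565 × 9×10¹⁶ = 1.409×10¹⁵ J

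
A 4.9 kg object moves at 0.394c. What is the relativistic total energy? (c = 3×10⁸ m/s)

γ = 1/√(1 - 0.394²) = 1.088
mc² = 4.9 × (3×10⁸)² = 4.410×10¹⁷ J
E = γmc² = 1.088 × 4.410×10¹⁷ = 4.798×10¹⁷ J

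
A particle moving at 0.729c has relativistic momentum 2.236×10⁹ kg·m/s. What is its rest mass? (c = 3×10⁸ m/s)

γ = 1/√(1 - 0.729²) = 1.46089
v = 0.729 × 3×10⁸ = 2.187×10⁸ m/s
m = p/(γv) = 2.236×10⁹/(1.46089 × 2.187×10⁸) = 6.999 kg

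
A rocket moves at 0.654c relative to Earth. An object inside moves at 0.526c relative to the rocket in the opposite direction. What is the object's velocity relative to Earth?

Object's velocity in rocket frame is u' = -0.526c
u = (u' + v)/(1 + u'v/c²) = (v - 0.526)/(1 - 0.526·v/c²)
Numerator: 0.654 - 0.526 = 0.128
Denominator: 1 - 0.344004 = 0.655996
u = 0.128/0.655996 = 0.1951c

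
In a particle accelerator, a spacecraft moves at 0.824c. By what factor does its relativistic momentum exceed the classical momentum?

p_rel = γmv, p_class = mv
Ratio = γ = 1/√(1 - 0.824²)
= 1/√(0.321024) = 1.765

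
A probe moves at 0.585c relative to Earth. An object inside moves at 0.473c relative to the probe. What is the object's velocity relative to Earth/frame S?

u = (u' + v)/(1 + u'v/c²)
Numerator: 0.473 + 0.585 = 1.058
Denominator: 1 + 0.276705 = 1.276705
u = 1.058/1.276705 = 0.8287c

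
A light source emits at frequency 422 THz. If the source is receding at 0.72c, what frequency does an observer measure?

β = v/c = 0.72
(1-β)/(1+β) = 0.28/1.72 = 0.1628
Doppler factor = √(0.1628) = 0.4035
f_obs = 422 × 0.4035 = 170.3 THz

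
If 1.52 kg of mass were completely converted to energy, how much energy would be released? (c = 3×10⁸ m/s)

Using E = mc²:
c² = (3×10⁸)² = 9×10¹⁶ m²/s²
E = 1.52 × 9×10¹⁶ = 1.368×10¹⁷ J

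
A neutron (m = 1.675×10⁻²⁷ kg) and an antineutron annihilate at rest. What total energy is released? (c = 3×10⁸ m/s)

Both particles have the same rest mass, so total mass = 2m
E = 2m·c² = 2 × 1.675×10⁻²⁷ × (3×10⁸)²
= 2 × 1.675×10⁻²⁷ × 9×10¹⁶
= 3.015×10⁻¹⁰ J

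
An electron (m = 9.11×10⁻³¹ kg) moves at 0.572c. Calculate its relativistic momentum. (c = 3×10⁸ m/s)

γ = 1/√(1 - 0.572²) = 1.219
v = 0.572 × 3×10⁸ = 1.716×10⁸ m/s
p = γmv = 1.219 × 9.11×10⁻³¹ × 1.716×10⁸ = 1.906×10⁻²² kg·m/s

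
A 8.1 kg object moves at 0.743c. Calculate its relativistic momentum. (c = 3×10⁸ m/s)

γ = 1/√(1 - 0.743²) = 1.4941
v = 0.743 × 3×10⁸ = 2.229×10⁸ m/s
p = γmv = 1.4941 × 8.1 × 2.229×10⁸ = 2.698×10⁹ kg·m/s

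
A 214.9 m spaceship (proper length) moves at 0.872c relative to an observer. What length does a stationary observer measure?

Proper length L₀ = 214.9 m
γ = 1/√(1 - 0.872²) = 2.043
L = L₀/γ = 214.9/2.043 = 105.2 m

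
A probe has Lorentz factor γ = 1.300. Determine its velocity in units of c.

From γ = 1/√(1 - v²/c²):
1/γ² = 1/1.300² = 0.5917
v²/c² = 1 - 0.5917 = 0.4083
v/c = √(0.4083) = 0.6390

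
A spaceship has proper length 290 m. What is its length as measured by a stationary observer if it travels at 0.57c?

Proper length L₀ = 290 m
γ = 1/√(1 - 0.57²) = 1.217
L = L₀/γ = 290/1.217 = 238.3 m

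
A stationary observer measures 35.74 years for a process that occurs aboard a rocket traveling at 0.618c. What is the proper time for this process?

Dilated time Δt = 35.74 years
γ = 1/√(1 - 0.618²) = 1.272
Δt₀ = Δt/γ = 35.74/1.272 = 28.10 years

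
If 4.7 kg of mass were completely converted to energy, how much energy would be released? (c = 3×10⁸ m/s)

Using E = mc²:
c² = (3×10⁸)² = 9×10¹⁶ m²/s²
E = 4.7 × 9×10¹⁶ = 4.230×10¹⁷ J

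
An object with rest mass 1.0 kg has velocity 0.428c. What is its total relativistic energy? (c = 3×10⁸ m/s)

γ = 1/√(1 - 0.428²) = 1.10647
mc² = 1.0 × (3×10⁸)² = 9.000×10¹⁶ J
E = γmc² = 1.10647 × 9.000×10¹⁶ = 9.958×10¹⁶ J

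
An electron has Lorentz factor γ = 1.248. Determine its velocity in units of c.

From γ = 1/√(1 - v²/c²):
1/γ² = 1/1.248² = 0.64205
v²/c² = 1 - 0.64205 = 0.35795
v/c = √(0.35795) = 0.5983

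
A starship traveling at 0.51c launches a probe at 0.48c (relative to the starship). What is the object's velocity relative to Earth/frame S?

u = (u' + v)/(1 + u'v/c²)
Numerator: 0.48 + 0.51 = 0.99
Denominator: 1 + 0.2448 = 1.2448
u = 0.99/1.2448 = 0.7953c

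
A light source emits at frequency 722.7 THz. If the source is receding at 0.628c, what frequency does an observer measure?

β = v/c = 0.628
(1-β)/(1+β) = 0.372/1.628 = 0.2285
Doppler factor = √(0.2285) = 0.4780
f_obs = 722.7 × 0.4780 = 345.5 THz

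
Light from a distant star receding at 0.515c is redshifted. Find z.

β = 0.515
(1+β)/(1-β) = 1.515/0.485 = 3.1237
√(3.1237) = 1.7674
z = 1.7674 - 1 = 0.7674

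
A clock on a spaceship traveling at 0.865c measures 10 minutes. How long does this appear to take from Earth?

Proper time Δt₀ = 10 minutes
γ = 1/√(1 - 0.865²) = 1.993
Δt = γΔt₀ = 1.993 × 10 = 19.93 minutes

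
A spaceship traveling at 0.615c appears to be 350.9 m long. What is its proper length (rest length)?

Contracted length L = 350.9 m
γ = 1/√(1 - 0.615²) = 1.2682
L₀ = γL = 1.2682 × 350.9 = 445.0 m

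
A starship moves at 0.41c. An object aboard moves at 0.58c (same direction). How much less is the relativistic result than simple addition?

Classical: u' + v = 0.58 + 0.41 = 0.99c
Relativistic: u = (0.58 + 0.41)/(1 + 0.2378) = 0.99/1.2378 = 0.7998c
Difference: 0.99 - 0.7998 = 0.1902c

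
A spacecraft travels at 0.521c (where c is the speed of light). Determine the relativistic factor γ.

v/c = 0.521, so (v/c)² = 0.271441
1 - (v/c)² = 0.728559
γ = 1/√(0.728559) = 1.172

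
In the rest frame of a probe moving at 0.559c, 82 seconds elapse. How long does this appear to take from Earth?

Proper time Δt₀ = 82 seconds
γ = 1/√(1 - 0.559²) = 1.206
Δt = γΔt₀ = 1.206 × 82 = 98.89 seconds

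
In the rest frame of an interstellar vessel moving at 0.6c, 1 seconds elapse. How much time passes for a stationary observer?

Proper time Δt₀ = 1 seconds
γ = 1/√(1 - 0.6²) = 1.250
Δt = γΔt₀ = 1.250 × 1 = 1.250 seconds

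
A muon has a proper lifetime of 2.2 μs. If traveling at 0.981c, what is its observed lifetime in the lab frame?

Proper lifetime τ₀ = 2.2 μs
γ = 1/√(1 - 0.981²) = 5.154
τ = γτ₀ = 5.154 × 2.2 μs = 11.34 μs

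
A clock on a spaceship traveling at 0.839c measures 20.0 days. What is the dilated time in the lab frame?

Proper time Δt₀ = 20.0 days
γ = 1/√(1 - 0.839²) = 1.838
Δt = γΔt₀ = 1.838 × 20.0 = 36.76 days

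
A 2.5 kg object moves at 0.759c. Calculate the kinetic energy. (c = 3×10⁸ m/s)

γ = 1/√(1 - 0.759²) = 1.5359
γ - 1 = 0.5359
KE = (γ-1)mc² = 0.5359 × 2.5 × (3×10⁸)² = 1.206×10¹⁷ J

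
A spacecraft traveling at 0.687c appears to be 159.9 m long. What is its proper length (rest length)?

Contracted length L = 159.9 m
γ = 1/√(1 - 0.687²) = 1.376
L₀ = γL = 1.376 × 159.9 = 220.0 m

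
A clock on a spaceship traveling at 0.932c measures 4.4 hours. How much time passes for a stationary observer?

Proper time Δt₀ = 4.4 hours
γ = 1/√(1 - 0.932²) = 2.759
Δt = γΔt₀ = 2.759 × 4.4 = 12.14 hours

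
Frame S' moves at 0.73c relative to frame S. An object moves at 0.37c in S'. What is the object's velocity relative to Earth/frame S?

u = (u' + v)/(1 + u'v/c²)
Numerator: 0.37 + 0.73 = 1.1
Denominator: 1 + 0.2701 = 1.2701
u = 1.1/1.2701 = 0.8661c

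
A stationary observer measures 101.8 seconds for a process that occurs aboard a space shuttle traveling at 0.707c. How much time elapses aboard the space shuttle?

Dilated time Δt = 101.8 seconds
γ = 1/√(1 - 0.707²) = 1.414
Δt₀ = Δt/γ = 101.8/1.414 = 71.99 seconds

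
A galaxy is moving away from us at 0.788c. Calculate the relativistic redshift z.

β = 0.788
(1+β)/(1-β) = 1.788/0.212 = 8.434
√(8.434) = 2.904
z = 2.904 - 1 = 1.904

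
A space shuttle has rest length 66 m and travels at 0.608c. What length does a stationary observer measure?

Proper length L₀ = 66 m
γ = 1/√(1 - 0.608²) = 1.2595
L = L₀/γ = 66/1.2595 = 52.40 m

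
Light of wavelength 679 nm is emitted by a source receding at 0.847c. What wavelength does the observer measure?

β = 0.847
Wavelength Doppler factor = √(1.847/0.153) = √(12.07) = 3.474
λ_obs = 679 × 3.474 = 2359 nm (redshift)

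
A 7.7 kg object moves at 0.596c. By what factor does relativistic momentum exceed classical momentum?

p_rel = γmv, p_class = mv
Ratio = γ = 1/√(1 - 0.596²) = 1.245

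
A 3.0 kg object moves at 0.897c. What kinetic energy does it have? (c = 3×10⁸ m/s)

γ = 1/√(1 - 0.897²) = 2.2623
γ - 1 = 1.2623
KE = (γ-1)mc² = 1.2623 × 3.0 × (3×10⁸)² = 3.408×10¹⁷ J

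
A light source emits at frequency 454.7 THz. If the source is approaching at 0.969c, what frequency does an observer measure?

β = v/c = 0.969
(1+β)/(1-β) = 1.969/0.031 = 63.52
Doppler factor = √(63.52) = 7.970
f_obs = 454.7 × 7.970 = 3624 THz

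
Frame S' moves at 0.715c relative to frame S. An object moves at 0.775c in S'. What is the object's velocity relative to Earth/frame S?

u = (u' + v)/(1 + u'v/c²)
Numerator: 0.775 + 0.715 = 1.49
Denominator: 1 + 0.554125 = 1.554125
u = 1.49/1.554125 = 0.9587c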